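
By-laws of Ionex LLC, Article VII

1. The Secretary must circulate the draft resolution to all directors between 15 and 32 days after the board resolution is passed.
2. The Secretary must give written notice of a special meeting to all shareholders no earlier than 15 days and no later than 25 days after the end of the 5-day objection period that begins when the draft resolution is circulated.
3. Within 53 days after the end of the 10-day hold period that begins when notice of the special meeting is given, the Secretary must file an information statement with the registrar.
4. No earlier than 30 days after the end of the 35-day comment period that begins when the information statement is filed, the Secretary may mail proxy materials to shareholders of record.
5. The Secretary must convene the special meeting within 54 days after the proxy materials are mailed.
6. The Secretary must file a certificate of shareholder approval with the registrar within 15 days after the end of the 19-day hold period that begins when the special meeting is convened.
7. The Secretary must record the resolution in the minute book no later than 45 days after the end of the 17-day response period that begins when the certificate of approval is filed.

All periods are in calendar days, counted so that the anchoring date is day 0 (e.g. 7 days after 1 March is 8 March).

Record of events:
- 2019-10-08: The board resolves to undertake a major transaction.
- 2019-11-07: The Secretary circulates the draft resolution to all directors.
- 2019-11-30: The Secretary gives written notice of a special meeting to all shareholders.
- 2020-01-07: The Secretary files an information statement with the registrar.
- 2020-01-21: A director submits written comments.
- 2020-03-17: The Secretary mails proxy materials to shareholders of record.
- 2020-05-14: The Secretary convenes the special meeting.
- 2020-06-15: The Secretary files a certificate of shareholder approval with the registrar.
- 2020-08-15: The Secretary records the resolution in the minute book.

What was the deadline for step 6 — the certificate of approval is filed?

2020-06-17

The special meeting is convened on 2020-05-14; the 19-day hold period therefore ends 2020-06-02, and step 6 runs from that date. 15 days after 2020-06-02 is 2020-06-17.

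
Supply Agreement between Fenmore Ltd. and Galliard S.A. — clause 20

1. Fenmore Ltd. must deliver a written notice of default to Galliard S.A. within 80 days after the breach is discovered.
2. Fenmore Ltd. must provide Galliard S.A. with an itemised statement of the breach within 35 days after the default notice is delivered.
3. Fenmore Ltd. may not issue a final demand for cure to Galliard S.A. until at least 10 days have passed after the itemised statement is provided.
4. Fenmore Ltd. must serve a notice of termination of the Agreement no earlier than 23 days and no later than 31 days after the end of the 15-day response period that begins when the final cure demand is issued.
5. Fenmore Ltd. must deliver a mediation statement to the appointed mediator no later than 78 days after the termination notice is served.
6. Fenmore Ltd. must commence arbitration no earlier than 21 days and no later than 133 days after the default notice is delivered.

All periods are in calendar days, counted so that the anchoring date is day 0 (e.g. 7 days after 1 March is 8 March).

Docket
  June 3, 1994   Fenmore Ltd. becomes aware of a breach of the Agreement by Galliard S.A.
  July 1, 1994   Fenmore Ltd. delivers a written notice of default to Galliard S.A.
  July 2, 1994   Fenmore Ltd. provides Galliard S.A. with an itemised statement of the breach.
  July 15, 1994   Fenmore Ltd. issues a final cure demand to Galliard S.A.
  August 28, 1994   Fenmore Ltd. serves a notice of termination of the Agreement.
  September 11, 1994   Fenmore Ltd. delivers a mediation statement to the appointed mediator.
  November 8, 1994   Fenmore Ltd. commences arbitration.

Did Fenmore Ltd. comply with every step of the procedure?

Yes

Step 1: 80 days after June 3, 1994 (when the breach is discovered) is August 22, 1994; July 1, 1994 is within that limit.
Step 2: 35 days after July 1, 1994 (when the default notice is delivered) is August 5, 1994; done July 2, 1994 — timely.
Step 3: the earliest permitted date is 10 days after July 2, 1994 (when the itemised statement is provided), i.e. July 12, 1994; July 15, 1994 is on or after that date.
Step 4: the window is 23–31 days after July 30, 1994 (end of the 15-day response period, which began when the final cure demand is issued on July 15, 1994), so August 22, 1994 through August 30, 1994; done August 28, 1994, which is between those dates.
Step 5: 78 days after August 28, 1994 (when the termination notice is served) is November 14, 1994; completed September 11, 1994, before the deadline.
Step 6: the window is 21–133 days after July 1, 1994 (when the default notice is delivered), so July 22, 1994 through November 11, 1994; done November 8, 1994 — within the window.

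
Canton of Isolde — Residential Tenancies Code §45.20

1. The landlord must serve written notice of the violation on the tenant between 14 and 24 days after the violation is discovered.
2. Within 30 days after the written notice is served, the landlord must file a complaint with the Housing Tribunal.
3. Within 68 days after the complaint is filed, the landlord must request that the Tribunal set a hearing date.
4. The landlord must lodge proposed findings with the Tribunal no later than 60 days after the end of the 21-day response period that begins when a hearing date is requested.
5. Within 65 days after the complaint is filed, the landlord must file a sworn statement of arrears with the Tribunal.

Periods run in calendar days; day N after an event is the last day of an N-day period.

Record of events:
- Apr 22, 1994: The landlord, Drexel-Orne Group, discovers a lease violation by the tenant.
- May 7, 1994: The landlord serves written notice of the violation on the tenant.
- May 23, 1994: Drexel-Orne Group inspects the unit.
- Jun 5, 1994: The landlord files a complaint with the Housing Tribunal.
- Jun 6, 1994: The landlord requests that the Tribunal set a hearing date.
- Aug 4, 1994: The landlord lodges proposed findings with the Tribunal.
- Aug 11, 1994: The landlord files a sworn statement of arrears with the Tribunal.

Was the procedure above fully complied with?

No

Step 1: the window is 14–24 days after Apr 22, 1994 (when the violation is discovered), so May 6, 1994 through May 16, 1994; May 7, 1994 falls inside that range.
Step 2: 30 days after May 7, 1994 (when the written notice is served) is Jun 6, 1994; Jun 5, 1994 is within that limit.
Step 3: 68 days after Jun 5, 1994 (when the complaint is filed) is Aug 12, 1994; Jun 6, 1994 is within that limit.
Step 4: 60 days after Jun 27, 1994 (end of the 21-day response period, which began when a hearing date is requested on Jun 6, 1994) is Aug 26, 1994; completed Aug 4, 1994, before the deadline.
Step 5: 65 days after Jun 5, 1994 (when the complaint is filed) is Aug 9, 1994; not done until Aug 11, 1994, 2 days after the deadline.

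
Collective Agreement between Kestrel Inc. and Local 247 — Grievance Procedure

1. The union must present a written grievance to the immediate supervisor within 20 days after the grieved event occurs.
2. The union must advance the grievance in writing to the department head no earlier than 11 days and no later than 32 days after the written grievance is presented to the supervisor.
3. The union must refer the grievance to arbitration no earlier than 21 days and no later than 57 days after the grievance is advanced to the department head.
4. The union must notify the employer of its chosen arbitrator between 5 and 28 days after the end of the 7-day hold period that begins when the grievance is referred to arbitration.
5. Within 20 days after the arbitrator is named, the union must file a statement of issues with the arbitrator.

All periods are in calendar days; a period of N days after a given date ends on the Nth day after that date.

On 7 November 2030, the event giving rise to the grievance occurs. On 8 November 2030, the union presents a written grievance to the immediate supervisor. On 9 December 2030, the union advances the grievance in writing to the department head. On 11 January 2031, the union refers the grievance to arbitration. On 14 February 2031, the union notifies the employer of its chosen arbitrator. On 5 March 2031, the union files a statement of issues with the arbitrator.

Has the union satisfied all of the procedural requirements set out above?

Step 1 — counting 20 days from 7 November 2030 (when the grieved event occurs) gives a deadline of 27 November 2030; completed 8 November 2030, before the deadline.
Step 2 — 11 and 32 days from 8 November 2030 (when the written grievance is presented to the supervisor) are 19 November 2030 and 10 December 2030 respectively; done 9 December 2030 — within the window.
Step 3 — 21 and 57 days from 9 December 2030 (when the grievance is advanced to the department head) are 30 December 2030 and 4 February 2031 respectively; 11 January 2031 falls inside that range.
Step 4 — 5 and 28 days from 18 January 2031 (end of the 7-day hold period, which began when the grievance is referred to arbitration on 11 January 2031) are 23 January 2031 and 15 February 2031 respectively; 14 February 2031 falls inside that range.
Step 5 — counting 20 days from 14 February 2031 (when the arbitrator is named) gives a deadline of 6 March 2031; 5 March 2031 is within that limit.

Yes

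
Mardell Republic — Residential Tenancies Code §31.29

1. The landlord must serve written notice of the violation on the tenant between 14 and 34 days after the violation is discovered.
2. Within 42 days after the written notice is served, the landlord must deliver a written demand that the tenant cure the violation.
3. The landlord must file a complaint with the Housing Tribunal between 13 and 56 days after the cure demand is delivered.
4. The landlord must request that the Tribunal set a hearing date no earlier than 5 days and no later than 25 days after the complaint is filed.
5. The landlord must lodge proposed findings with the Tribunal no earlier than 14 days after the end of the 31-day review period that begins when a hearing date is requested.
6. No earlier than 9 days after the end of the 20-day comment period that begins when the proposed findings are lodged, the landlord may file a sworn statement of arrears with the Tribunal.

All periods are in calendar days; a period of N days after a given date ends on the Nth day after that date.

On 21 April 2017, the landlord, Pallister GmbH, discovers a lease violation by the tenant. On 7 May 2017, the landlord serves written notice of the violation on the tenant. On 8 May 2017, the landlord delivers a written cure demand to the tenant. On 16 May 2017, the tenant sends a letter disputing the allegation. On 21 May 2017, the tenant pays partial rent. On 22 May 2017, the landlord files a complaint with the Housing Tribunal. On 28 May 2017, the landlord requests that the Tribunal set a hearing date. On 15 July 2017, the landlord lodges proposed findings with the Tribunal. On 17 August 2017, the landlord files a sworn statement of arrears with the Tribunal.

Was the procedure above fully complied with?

Step 1: the window is 14–34 days after 21 April 2017 (when the violation is discovered), so 5 May 2017 through 25 May 2017; 7 May 2017 falls inside that range.
Step 2: 42 days after 7 May 2017 (when the written notice is served) is 18 June 2017; 8 May 2017 is within that limit.
Step 3: the window is 13–56 days after 8 May 2017 (when the cure demand is delivered), so 21 May 2017 through 3 July 2017; done 22 May 2017 — within the window.
Step 4: the window is 5–25 days after 22 May 2017 (when the complaint is filed), so 27 May 2017 through 16 June 2017; done 28 May 2017 — within the window.
Step 5: the earliest permitted date is 14 days after 28 June 2017 (end of the 31-day review period, which began when a hearing date is requested on 28 May 2017), i.e. 12 July 2017; done 15 July 2017 — permitted.
Step 6: the earliest permitted date is 9 days after 4 August 2017 (end of the 20-day comment period, which began when the proposed findings are lodged on 15 July 2017), i.e. 13 August 2017; 17 August 2017 is on or after that date.

Yes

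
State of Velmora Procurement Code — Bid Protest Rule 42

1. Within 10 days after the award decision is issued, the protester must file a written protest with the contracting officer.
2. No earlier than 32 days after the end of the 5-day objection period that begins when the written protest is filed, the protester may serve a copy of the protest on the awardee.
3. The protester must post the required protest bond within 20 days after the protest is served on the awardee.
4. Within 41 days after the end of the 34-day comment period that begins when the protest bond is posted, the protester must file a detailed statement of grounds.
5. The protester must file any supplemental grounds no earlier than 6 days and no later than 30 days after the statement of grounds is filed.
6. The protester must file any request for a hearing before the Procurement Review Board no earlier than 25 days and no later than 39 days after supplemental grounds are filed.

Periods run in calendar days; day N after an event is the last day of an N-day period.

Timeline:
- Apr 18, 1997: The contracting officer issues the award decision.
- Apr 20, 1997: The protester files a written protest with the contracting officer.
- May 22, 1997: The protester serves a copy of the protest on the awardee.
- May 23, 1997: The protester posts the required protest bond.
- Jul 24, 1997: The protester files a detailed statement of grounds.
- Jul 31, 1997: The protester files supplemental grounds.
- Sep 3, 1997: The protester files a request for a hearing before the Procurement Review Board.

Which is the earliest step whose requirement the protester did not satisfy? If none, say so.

Step 1: 10 days after Apr 18, 1997 (when the award decision is issued) is Apr 28, 1997; done Apr 20, 1997 — timely.
Step 2: the earliest permitted date is 32 days after Apr 25, 1997 (end of the 5-day objection period, which began when the written protest is filed on Apr 20, 1997), i.e. May 27, 1997; acted on May 22, 1997, 5 days prematurely.

Step 2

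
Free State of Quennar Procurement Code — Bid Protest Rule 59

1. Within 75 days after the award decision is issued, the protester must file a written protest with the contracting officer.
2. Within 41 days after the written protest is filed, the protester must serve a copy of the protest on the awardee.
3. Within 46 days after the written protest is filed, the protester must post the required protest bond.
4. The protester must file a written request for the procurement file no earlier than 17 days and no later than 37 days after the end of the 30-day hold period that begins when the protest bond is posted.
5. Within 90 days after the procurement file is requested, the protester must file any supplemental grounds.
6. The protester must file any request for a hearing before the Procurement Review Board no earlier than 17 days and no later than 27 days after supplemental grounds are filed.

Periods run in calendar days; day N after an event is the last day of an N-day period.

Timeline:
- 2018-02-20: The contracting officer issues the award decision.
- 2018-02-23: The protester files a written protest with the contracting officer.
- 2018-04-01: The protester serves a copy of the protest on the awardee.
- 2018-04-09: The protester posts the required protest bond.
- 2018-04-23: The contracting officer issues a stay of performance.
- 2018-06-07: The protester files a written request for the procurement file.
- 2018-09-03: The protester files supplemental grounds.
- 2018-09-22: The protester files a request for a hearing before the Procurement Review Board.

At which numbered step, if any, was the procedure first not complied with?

None — every step was satisfied

Step 1: 75 days after 2018-02-20 (when the award decision is issued) is 2018-05-06; 2018-02-23 is within that limit.
Step 2: 41 days after 2018-02-23 (when the written protest is filed) is 2018-04-05; completed 2018-04-01, before the deadline.
Step 3: 46 days after 2018-02-23 (when the written protest is filed) is 2018-04-10; done 2018-04-09 — timely.
Step 4: the window is 17–37 days after 2018-05-09 (end of the 30-day hold period, which began when the protest bond is posted on 2018-04-09), so 2018-05-26 through 2018-06-15; done 2018-06-07, which is between those dates.
Step 5: 90 days after 2018-06-07 (when the procurement file is requested) is 2018-09-05; completed 2018-09-03, before the deadline.
Step 6: the window is 17–27 days after 2018-09-03 (when supplemental grounds are filed), so 2018-09-20 through 2018-09-30; done 2018-09-22, which is between those dates.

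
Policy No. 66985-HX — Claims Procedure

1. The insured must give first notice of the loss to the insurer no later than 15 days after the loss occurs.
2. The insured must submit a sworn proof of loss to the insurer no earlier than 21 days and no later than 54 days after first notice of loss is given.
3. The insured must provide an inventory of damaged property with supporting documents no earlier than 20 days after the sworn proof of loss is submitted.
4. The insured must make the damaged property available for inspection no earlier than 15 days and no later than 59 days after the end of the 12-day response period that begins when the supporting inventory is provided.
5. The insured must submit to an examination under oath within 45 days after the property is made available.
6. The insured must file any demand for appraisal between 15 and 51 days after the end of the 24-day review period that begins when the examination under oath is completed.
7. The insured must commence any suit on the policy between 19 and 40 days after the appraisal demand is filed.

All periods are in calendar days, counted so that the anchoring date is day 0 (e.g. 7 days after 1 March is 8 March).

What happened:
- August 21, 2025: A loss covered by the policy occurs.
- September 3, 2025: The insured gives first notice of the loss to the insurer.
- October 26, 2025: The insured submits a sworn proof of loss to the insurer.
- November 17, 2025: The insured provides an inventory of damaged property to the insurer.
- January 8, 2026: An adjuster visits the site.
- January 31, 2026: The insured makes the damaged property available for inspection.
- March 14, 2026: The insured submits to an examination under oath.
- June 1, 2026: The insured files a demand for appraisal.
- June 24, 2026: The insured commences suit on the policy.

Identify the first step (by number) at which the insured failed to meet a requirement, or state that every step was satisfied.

Step 1 — counting 15 days from August 21, 2025 (when the loss occurs) gives a deadline of September 5, 2025; September 3, 2025 is within that limit.
Step 2 — 21 and 54 days from September 3, 2025 (when first notice of loss is given) are September 24, 2025 and October 27, 2025 respectively; October 26, 2025 falls inside that range.
Step 3 — must wait 20 days from October 26, 2025 (when the sworn proof of loss is submitted), so not before November 15, 2025; November 17, 2025 is on or after that date.
Step 4 — 15 and 59 days from November 29, 2025 (end of the 12-day response period, which began when the supporting inventory is provided on November 17, 2025) are December 14, 2025 and January 27, 2026 respectively; January 31, 2026 is 4 days past the end of the window.
Later steps need not be reached.

Step 4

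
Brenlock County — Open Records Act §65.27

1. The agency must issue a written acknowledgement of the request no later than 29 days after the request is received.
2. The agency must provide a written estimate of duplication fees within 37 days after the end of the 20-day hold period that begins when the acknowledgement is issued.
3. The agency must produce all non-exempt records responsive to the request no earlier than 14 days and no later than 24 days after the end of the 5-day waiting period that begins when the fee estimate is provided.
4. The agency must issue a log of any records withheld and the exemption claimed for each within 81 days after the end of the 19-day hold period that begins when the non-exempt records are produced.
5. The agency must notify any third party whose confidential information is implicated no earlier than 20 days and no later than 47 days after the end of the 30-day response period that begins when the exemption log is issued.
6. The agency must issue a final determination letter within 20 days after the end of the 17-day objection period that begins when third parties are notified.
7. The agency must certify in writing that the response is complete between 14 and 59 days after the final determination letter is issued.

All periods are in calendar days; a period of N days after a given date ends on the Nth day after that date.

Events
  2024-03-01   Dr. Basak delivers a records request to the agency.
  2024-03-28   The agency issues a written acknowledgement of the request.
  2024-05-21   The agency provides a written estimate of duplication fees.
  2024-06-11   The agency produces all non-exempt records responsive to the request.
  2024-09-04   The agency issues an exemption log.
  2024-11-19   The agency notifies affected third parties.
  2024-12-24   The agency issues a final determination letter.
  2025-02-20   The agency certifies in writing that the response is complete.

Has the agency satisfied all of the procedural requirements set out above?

(1) due by 2024-03-01 + 29 days = 2024-03-30; done 2024-03-28 — timely.
(2) due by 2024-04-17 + 37 days = 2024-05-24; done 2024-05-21 — timely.
(3) the permitted window runs from 2024-05-26 + 14 = 2024-06-09 to 2024-05-26 + 24 = 2024-06-19; 2024-06-11 falls inside that range.
(4) due by 2024-06-30 + 81 days = 2024-09-19; 2024-09-04 is within that limit.
(5) the permitted window runs from 2024-10-04 + 20 = 2024-10-24 to 2024-10-04 + 47 = 2024-11-20; done 2024-11-19, which is between those dates.
(6) due by 2024-12-06 + 20 days = 2024-12-26; done 2024-12-24 — timely.
(7) the permitted window runs from 2024-12-24 + 14 = 2025-01-07 to 2024-12-24 + 59 = 2025-02-21; 2025-02-20 falls inside that range.

Yes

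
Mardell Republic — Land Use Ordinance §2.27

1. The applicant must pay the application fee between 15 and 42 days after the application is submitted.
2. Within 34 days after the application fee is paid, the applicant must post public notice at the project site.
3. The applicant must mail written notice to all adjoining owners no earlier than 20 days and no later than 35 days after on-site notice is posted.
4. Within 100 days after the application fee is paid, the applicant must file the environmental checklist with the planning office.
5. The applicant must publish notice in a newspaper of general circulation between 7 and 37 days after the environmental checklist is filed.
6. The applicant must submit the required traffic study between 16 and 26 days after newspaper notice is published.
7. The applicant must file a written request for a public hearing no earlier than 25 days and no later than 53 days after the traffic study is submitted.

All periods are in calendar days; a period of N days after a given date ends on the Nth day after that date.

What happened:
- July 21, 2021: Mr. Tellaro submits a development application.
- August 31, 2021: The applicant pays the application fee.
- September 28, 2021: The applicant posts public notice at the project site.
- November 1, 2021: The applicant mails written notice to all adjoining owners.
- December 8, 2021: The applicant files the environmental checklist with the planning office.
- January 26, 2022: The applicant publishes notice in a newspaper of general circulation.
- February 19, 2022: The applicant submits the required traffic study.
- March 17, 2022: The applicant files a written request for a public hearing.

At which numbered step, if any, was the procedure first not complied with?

(1) the permitted window runs from July 21, 2021 + 15 = August 5, 2021 to July 21, 2021 + 42 = September 1, 2021; done August 31, 2021 — within the window.
(2) due by August 31, 2021 + 34 days = October 4, 2021; September 28, 2021 is within that limit.
(3) the permitted window runs from September 28, 2021 + 20 = October 18, 2021 to September 28, 2021 + 35 = November 2, 2021; November 1, 2021 falls inside that range.
(4) due by August 31, 2021 + 100 days = December 9, 2021; completed December 8, 2021, before the deadline.
(5) the permitted window runs from December 8, 2021 + 7 = December 15, 2021 to December 8, 2021 + 37 = January 14, 2022; January 26, 2022 is 12 days past the end of the window.
No need to go further; step 5 was not satisfied.

Step 5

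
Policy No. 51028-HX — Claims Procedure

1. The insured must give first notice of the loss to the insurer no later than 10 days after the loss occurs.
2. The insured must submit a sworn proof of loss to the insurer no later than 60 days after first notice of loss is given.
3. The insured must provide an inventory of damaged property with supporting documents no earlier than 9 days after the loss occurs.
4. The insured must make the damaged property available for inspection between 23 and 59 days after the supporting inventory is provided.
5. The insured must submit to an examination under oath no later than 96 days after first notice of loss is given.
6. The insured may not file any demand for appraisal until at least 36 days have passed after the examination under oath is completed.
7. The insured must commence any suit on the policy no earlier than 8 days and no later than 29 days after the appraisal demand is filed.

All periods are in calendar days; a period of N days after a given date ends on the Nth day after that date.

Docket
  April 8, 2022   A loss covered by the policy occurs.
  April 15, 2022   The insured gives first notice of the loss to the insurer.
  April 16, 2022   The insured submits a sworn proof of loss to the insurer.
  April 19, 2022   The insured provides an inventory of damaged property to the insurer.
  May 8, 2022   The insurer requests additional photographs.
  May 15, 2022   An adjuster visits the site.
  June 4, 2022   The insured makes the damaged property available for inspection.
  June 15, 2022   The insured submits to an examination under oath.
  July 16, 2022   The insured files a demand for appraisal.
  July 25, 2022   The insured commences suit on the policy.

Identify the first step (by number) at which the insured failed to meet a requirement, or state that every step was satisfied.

Step 6

Step 1: 10 days after April 8, 2022 (when the loss occurs) is April 18, 2022; April 15, 2022 is within that limit.
Step 2: 60 days after April 15, 2022 (when first notice of loss is given) is June 14, 2022; done April 16, 2022 — timely.
Step 3: the earliest permitted date is 9 days after April 8, 2022 (when the loss occurs), i.e. April 17, 2022; April 19, 2022 is on or after that date.
Step 4: the window is 23–59 days after April 19, 2022 (when the supporting inventory is provided), so May 12, 2022 through June 17, 2022; June 4, 2022 falls inside that range.
Step 5: 96 days after April 15, 2022 (when first notice of loss is given) is July 20, 2022; done June 15, 2022 — timely.
Step 6: the earliest permitted date is 36 days after June 15, 2022 (when the examination under oath is completed), i.e. July 21, 2022; acted on July 16, 2022, 5 days prematurely.
The analysis stops there.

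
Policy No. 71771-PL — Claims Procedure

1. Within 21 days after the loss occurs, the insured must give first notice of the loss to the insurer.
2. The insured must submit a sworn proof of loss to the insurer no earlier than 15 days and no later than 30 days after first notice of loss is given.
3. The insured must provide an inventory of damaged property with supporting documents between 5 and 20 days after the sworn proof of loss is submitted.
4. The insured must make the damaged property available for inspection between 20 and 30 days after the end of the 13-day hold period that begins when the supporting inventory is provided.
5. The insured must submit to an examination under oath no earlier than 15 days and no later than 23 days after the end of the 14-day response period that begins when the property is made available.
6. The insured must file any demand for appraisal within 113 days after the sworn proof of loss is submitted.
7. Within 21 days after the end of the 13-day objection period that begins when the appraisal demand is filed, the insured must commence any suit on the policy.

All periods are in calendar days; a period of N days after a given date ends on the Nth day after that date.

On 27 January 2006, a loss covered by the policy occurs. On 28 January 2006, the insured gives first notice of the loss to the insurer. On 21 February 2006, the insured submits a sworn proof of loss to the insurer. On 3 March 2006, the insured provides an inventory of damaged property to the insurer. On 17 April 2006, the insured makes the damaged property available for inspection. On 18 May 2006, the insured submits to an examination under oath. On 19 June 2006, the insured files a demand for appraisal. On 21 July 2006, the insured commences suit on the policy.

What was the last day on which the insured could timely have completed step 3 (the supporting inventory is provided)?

13 March 2006

Step 3 runs from 21 February 2006, when the sworn proof of loss is submitted. The window is 5–20 days after 21 February 2006; it closes on 13 March 2006.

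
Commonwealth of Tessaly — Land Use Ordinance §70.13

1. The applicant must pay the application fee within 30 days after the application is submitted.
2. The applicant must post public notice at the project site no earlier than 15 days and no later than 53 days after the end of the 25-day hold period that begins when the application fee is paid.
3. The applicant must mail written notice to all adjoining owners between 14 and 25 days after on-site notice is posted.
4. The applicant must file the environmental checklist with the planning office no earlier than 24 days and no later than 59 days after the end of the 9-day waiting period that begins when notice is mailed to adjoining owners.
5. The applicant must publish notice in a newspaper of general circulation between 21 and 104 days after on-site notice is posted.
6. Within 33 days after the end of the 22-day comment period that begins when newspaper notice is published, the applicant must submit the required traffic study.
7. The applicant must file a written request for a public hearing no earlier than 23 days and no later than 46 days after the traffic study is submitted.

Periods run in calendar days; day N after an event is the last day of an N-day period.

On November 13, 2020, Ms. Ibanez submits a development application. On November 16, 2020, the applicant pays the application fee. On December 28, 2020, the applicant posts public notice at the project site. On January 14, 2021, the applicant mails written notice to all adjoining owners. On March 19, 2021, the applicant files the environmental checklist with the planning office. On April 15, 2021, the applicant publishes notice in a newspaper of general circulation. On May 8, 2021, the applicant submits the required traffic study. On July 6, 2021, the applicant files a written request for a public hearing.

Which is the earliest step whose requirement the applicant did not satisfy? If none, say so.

Step 5

Step 1 — counting 30 days from November 13, 2020 (when the application is submitted) gives a deadline of December 13, 2020; completed November 16, 2020, before the deadline.
Step 2 — 15 and 53 days from December 11, 2020 (end of the 25-day hold period, which began when the application fee is paid on November 16, 2020) are December 26, 2020 and February 2, 2021 respectively; December 28, 2020 falls inside that range.
Step 3 — 14 and 25 days from December 28, 2020 (when on-site notice is posted) are January 11, 2021 and January 22, 2021 respectively; January 14, 2021 falls inside that range.
Step 4 — 24 and 59 days from January 23, 2021 (end of the 9-day waiting period, which began when notice is mailed to adjoining owners on January 14, 2021) are February 16, 2021 and March 23, 2021 respectively; done March 19, 2021 — within the window.
Step 5 — 21 and 104 days from December 28, 2020 (when on-site notice is posted) are January 18, 2021 and April 11, 2021 respectively; April 15, 2021 is 4 days past the end of the window.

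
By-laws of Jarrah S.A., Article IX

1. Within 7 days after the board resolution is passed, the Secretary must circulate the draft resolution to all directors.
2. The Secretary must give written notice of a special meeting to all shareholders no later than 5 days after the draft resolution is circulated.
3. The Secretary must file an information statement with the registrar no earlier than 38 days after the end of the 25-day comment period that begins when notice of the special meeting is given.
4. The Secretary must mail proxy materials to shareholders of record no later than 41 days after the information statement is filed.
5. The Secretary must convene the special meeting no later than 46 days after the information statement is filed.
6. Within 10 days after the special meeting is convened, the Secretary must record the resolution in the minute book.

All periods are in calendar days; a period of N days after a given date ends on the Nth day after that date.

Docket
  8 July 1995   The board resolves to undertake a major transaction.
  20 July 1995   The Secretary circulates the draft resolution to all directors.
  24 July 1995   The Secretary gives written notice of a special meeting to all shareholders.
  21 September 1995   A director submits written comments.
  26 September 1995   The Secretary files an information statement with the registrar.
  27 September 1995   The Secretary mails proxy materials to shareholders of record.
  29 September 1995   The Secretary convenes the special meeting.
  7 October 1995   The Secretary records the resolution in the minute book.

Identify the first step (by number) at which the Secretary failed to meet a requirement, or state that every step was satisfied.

Step 1

(1) due by 8 July 1995 + 7 days = 15 July 1995; not done until 20 July 1995, 5 days after the deadline.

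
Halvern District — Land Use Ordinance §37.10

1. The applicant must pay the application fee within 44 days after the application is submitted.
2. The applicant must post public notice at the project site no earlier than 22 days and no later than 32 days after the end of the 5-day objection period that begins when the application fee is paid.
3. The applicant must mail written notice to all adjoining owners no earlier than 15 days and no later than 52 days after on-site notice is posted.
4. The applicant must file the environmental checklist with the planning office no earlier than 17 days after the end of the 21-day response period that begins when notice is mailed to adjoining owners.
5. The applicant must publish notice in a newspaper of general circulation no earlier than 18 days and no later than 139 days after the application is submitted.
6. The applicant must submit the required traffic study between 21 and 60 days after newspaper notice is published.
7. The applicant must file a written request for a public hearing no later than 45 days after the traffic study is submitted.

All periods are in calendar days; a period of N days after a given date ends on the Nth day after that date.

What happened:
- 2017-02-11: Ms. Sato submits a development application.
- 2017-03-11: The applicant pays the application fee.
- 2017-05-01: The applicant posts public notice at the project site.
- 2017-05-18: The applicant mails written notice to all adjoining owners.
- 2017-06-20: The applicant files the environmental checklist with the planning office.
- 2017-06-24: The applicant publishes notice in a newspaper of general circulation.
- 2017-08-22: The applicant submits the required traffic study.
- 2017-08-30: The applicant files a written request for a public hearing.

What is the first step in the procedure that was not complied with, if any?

Step 1: 44 days after 2017-02-11 (when the application is submitted) is 2017-03-27; done 2017-03-11 — timely.
Step 2: the window is 22–32 days after 2017-03-16 (end of the 5-day objection period, which began when the application fee is paid on 2017-03-11), so 2017-04-07 through 2017-04-17; 2017-05-01 is 14 days past the end of the window.

Step 2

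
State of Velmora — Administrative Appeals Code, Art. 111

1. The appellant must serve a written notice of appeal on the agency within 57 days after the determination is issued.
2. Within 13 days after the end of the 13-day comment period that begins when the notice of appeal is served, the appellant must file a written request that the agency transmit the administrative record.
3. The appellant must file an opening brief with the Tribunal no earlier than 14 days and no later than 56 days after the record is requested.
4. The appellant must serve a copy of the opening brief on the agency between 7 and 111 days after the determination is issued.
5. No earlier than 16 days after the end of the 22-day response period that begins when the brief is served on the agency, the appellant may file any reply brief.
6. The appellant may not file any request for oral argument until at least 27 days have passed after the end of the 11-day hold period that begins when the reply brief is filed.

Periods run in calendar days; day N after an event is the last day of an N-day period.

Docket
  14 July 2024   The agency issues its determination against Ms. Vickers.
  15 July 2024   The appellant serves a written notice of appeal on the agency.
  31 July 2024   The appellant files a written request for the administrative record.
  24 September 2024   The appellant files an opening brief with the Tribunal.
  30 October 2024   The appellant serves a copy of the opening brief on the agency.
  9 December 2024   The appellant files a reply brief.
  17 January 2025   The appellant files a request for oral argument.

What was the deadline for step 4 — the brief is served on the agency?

Step 4 runs from 14 July 2024, when the determination is issued. The window is 7–111 days after 14 July 2024; it closes on 2 November 2024.

2 November 2024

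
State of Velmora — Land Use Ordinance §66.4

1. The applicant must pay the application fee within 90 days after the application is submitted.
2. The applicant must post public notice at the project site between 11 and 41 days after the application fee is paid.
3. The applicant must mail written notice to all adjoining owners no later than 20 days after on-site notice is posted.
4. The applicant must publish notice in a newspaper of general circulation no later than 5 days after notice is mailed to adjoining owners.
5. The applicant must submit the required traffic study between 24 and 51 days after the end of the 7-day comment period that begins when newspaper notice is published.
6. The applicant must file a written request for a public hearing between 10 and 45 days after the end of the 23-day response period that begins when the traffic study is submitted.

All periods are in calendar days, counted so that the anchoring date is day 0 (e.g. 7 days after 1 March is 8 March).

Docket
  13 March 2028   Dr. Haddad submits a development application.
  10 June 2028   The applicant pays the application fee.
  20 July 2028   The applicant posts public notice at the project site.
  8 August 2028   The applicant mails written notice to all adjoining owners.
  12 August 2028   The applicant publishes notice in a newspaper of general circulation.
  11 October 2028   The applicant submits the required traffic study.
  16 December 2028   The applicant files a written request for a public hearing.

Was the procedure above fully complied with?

No

Step 1: 90 days after 13 March 2028 (when the application is submitted) is 11 June 2028; done 10 June 2028 — timely.
Step 2: the window is 11–41 days after 10 June 2028 (when the application fee is paid), so 21 June 2028 through 21 July 2028; done 20 July 2028 — within the window.
Step 3: 20 days after 20 July 2028 (when on-site notice is posted) is 9 August 2028; completed 8 August 2028, before the deadline.
Step 4: 5 days after 8 August 2028 (when notice is mailed to adjoining owners) is 13 August 2028; done 12 August 2028 — timely.
Step 5: the window is 24–51 days after 19 August 2028 (end of the 7-day comment period, which began when newspaper notice is published on 12 August 2028), so 12 September 2028 through 9 October 2028; done 11 October 2028 — 2 days after the window closed.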